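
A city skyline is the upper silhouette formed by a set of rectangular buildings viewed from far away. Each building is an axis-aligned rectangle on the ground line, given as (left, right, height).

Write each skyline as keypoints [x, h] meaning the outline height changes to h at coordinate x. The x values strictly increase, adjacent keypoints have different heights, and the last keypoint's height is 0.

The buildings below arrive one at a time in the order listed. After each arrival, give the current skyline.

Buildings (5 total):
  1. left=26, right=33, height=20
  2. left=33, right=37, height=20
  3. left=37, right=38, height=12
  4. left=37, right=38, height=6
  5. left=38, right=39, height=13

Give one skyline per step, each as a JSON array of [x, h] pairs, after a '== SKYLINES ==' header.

== SKYLINES ==
[[26,20],[33,0]]
[[26,20],[37,0]]
[[26,20],[37,12],[38,0]]
[[26,20],[37,12],[38,0]]
[[26,20],[37,12],[38,13],[39,0]]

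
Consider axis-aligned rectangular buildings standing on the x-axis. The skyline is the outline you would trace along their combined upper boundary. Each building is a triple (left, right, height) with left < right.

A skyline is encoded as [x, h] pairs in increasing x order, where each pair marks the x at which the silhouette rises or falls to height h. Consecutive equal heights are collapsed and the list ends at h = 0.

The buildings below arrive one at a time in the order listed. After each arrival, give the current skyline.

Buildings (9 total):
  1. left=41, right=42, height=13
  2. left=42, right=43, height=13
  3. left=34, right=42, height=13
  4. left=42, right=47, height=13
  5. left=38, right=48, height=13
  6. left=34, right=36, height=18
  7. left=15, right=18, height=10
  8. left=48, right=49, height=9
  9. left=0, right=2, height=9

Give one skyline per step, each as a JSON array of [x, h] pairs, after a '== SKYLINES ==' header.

== SKYLINES ==
[[41,13],[42,0]]
[[41,13],[43,0]]
[[34,13],[43,0]]
[[34,13],[47,0]]
[[34,13],[48,0]]
[[34,18],[36,13],[48,0]]
[[15,10],[18,0],[34,18],[36,13],[48,0]]
[[15,10],[18,0],[34,18],[36,13],[48,9],[49,0]]
[[0,9],[2,0],[15,10],[18,0],[34,18],[36,13],[48,9],[49,0]]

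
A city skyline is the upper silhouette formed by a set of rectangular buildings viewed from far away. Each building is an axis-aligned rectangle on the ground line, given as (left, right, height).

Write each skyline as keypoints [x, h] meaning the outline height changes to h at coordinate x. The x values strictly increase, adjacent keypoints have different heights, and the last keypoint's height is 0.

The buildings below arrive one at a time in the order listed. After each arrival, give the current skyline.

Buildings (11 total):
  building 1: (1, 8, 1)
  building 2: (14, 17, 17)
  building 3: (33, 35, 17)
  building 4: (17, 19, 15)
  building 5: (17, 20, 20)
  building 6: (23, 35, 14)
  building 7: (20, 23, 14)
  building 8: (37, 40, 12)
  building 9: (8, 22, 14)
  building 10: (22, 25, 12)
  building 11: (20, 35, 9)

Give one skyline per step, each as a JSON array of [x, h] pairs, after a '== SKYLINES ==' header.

== SKYLINES ==
[[1,1],[8,0]]
[[1,1],[8,0],[14,17],[17,0]]
[[1,1],[8,0],[14,17],[17,0],[33,17],[35,0]]
[[1,1],[8,0],[14,17],[17,15],[19,0],[33,17],[35,0]]
[[1,1],[8,0],[14,17],[17,20],[20,0],[33,17],[35,0]]
[[1,1],[8,0],[14,17],[17,20],[20,0],[23,14],[33,17],[35,0]]
[[1,1],[8,0],[14,17],[17,20],[20,14],[33,17],[35,0]]
[[1,1],[8,0],[14,17],[17,20],[20,14],[33,17],[35,0],[37,12],[40,0]]
[[1,1],[8,14],[14,17],[17,20],[20,14],[33,17],[35,0],[37,12],[40,0]]
[[1,1],[8,14],[14,17],[17,20],[20,14],[33,17],[35,0],[37,12],[40,0]]
[[1,1],[8,14],[14,17],[17,20],[20,14],[33,17],[35,0],[37,12],[40,0]]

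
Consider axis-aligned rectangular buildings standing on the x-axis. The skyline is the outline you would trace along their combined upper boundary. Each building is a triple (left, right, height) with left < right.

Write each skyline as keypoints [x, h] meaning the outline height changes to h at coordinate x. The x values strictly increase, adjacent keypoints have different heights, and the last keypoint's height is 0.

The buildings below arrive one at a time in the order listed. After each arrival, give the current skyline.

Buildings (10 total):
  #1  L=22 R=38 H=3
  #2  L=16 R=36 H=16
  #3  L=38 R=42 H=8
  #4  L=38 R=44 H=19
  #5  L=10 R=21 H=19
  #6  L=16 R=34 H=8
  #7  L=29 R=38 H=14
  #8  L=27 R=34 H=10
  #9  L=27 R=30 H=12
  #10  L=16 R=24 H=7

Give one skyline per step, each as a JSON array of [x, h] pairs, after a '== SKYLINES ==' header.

== SKYLINES ==
[[22,3],[38,0]]
[[16,16],[36,3],[38,0]]
[[16,16],[36,3],[38,8],[42,0]]
[[16,16],[36,3],[38,19],[44,0]]
[[10,19],[21,16],[36,3],[38,19],[44,0]]
[[10,19],[21,16],[36,3],[38,19],[44,0]]
[[10,19],[21,16],[36,14],[38,19],[44,0]]
[[10,19],[21,16],[36,14],[38,19],[44,0]]
[[10,19],[21,16],[36,14],[38,19],[44,0]]
[[10,19],[21,16],[36,14],[38,19],[44,0]]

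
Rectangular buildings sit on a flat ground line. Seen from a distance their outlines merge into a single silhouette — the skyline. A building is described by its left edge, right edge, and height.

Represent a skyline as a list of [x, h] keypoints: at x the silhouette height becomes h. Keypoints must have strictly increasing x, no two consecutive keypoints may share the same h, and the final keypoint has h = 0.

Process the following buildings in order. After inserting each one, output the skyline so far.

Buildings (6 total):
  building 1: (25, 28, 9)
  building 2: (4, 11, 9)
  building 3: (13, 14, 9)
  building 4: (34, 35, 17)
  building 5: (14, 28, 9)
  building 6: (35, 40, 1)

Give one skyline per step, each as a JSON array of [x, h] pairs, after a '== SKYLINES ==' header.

== SKYLINES ==
[[25,9],[28,0]]
[[4,9],[11,0],[25,9],[28,0]]
[[4,9],[11,0],[13,9],[14,0],[25,9],[28,0]]
[[4,9],[11,0],[13,9],[14,0],[25,9],[28,0],[34,17],[35,0]]
[[4,9],[11,0],[13,9],[28,0],[34,17],[35,0]]
[[4,9],[11,0],[13,9],[28,0],[34,17],[35,1],[40,0]]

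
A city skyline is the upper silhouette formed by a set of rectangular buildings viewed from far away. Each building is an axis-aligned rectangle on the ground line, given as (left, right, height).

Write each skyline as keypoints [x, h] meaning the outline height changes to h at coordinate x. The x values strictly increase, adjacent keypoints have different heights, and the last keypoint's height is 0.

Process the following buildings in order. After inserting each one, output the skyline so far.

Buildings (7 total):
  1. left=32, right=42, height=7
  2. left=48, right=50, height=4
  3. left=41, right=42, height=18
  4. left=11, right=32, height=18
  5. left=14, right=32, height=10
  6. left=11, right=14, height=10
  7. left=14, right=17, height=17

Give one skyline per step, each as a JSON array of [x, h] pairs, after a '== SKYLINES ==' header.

== SKYLINES ==
[[32,7],[42,0]]
[[32,7],[42,0],[48,4],[50,0]]
[[32,7],[41,18],[42,0],[48,4],[50,0]]
[[11,18],[32,7],[41,18],[42,0],[48,4],[50,0]]
[[11,18],[32,7],[41,18],[42,0],[48,4],[50,0]]
[[11,18],[32,7],[41,18],[42,0],[48,4],[50,0]]
[[11,18],[32,7],[41,18],[42,0],[48,4],[50,0]]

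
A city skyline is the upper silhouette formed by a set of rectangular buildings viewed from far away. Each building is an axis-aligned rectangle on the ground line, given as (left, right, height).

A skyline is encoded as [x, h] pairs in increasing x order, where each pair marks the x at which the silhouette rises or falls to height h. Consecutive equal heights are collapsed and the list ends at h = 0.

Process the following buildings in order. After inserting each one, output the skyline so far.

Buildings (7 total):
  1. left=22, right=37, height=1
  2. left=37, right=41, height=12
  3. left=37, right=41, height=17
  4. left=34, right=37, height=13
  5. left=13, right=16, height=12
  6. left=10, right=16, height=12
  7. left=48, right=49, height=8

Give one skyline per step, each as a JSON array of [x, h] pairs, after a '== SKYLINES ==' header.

== SKYLINES ==
[[22,1],[37,0]]
[[22,1],[37,12],[41,0]]
[[22,1],[37,17],[41,0]]
[[22,1],[34,13],[37,17],[41,0]]
[[13,12],[16,0],[22,1],[34,13],[37,17],[41,0]]
[[10,12],[16,0],[22,1],[34,13],[37,17],[41,0]]
[[10,12],[16,0],[22,1],[34,13],[37,17],[41,0],[48,8],[49,0]]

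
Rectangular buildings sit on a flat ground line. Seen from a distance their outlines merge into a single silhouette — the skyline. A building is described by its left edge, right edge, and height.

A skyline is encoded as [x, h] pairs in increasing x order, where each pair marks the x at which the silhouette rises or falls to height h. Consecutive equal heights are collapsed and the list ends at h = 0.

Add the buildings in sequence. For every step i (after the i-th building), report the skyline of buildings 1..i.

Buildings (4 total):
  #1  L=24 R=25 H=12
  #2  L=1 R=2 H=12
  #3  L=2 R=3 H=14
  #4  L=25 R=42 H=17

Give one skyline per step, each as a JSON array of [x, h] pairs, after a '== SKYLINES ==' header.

== SKYLINES ==
[[24,12],[25,0]]
[[1,12],[2,0],[24,12],[25,0]]
[[1,12],[2,14],[3,0],[24,12],[25,0]]
[[1,12],[2,14],[3,0],[24,12],[25,17],[42,0]]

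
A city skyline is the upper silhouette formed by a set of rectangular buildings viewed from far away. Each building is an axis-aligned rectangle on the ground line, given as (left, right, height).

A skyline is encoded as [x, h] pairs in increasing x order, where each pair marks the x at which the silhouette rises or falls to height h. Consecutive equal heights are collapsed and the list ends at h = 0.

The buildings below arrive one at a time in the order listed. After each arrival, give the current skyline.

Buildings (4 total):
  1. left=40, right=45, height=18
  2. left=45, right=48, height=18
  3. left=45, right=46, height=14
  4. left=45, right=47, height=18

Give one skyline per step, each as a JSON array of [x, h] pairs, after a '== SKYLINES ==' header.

== SKYLINES ==
[[40,18],[45,0]]
[[40,18],[48,0]]
[[40,18],[48,0]]
[[40,18],[48,0]]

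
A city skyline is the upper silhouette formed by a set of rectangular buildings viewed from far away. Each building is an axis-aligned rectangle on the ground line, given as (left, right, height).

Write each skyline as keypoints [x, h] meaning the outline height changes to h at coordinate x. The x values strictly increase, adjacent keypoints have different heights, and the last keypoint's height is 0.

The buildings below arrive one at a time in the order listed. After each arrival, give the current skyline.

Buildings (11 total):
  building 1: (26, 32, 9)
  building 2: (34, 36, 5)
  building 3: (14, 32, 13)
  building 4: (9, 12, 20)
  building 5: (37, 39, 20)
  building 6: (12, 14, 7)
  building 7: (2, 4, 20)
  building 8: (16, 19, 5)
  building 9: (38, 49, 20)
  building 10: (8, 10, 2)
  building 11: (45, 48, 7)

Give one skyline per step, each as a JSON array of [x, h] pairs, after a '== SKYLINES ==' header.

== SKYLINES ==
[[26,9],[32,0]]
[[26,9],[32,0],[34,5],[36,0]]
[[14,13],[32,0],[34,5],[36,0]]
[[9,20],[12,0],[14,13],[32,0],[34,5],[36,0]]
[[9,20],[12,0],[14,13],[32,0],[34,5],[36,0],[37,20],[39,0]]
[[9,20],[12,7],[14,13],[32,0],[34,5],[36,0],[37,20],[39,0]]
[[2,20],[4,0],[9,20],[12,7],[14,13],[32,0],[34,5],[36,0],[37,20],[39,0]]
[[2,20],[4,0],[9,20],[12,7],[14,13],[32,0],[34,5],[36,0],[37,20],[39,0]]
[[2,20],[4,0],[9,20],[12,7],[14,13],[32,0],[34,5],[36,0],[37,20],[49,0]]
[[2,20],[4,0],[8,2],[9,20],[12,7],[14,13],[32,0],[34,5],[36,0],[37,20],[49,0]]
[[2,20],[4,0],[8,2],[9,20],[12,7],[14,13],[32,0],[34,5],[36,0],[37,20],[49,0]]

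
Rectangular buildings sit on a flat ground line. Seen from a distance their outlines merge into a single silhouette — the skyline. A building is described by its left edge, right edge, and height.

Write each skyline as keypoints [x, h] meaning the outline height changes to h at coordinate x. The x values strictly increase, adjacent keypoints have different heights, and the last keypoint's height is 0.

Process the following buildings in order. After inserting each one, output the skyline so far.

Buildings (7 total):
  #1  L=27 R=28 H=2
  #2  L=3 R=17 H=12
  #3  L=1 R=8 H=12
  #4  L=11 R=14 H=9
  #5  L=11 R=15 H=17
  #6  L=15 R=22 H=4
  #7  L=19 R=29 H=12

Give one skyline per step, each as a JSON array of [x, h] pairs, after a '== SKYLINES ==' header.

== SKYLINES ==
[[27,2],[28,0]]
[[3,12],[17,0],[27,2],[28,0]]
[[1,12],[17,0],[27,2],[28,0]]
[[1,12],[17,0],[27,2],[28,0]]
[[1,12],[11,17],[15,12],[17,0],[27,2],[28,0]]
[[1,12],[11,17],[15,12],[17,4],[22,0],[27,2],[28,0]]
[[1,12],[11,17],[15,12],[17,4],[19,12],[29,0]]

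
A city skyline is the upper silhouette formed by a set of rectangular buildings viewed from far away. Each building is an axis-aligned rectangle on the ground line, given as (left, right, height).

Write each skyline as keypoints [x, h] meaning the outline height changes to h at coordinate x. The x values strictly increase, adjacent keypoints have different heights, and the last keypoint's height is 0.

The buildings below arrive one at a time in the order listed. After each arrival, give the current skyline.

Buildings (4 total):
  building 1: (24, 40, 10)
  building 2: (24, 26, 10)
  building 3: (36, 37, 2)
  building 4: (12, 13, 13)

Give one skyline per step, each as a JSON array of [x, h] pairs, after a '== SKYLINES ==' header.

== SKYLINES ==
[[24,10],[40,0]]
[[24,10],[40,0]]
[[24,10],[40,0]]
[[12,13],[13,0],[24,10],[40,0]]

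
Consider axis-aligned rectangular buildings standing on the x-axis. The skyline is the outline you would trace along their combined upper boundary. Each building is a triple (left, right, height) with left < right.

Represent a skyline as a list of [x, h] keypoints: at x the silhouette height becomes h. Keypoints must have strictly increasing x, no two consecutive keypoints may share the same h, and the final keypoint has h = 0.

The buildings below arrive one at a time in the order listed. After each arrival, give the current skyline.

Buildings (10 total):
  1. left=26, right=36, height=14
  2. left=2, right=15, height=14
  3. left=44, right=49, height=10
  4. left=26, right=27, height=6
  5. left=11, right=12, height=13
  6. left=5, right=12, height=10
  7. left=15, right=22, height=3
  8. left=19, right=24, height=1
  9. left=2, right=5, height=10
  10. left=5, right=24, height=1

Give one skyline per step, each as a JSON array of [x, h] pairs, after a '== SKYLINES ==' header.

== SKYLINES ==
[[26,14],[36,0]]
[[2,14],[15,0],[26,14],[36,0]]
[[2,14],[15,0],[26,14],[36,0],[44,10],[49,0]]
[[2,14],[15,0],[26,14],[36,0],[44,10],[49,0]]
[[2,14],[15,0],[26,14],[36,0],[44,10],[49,0]]
[[2,14],[15,0],[26,14],[36,0],[44,10],[49,0]]
[[2,14],[15,3],[22,0],[26,14],[36,0],[44,10],[49,0]]
[[2,14],[15,3],[22,1],[24,0],[26,14],[36,0],[44,10],[49,0]]
[[2,14],[15,3],[22,1],[24,0],[26,14],[36,0],[44,10],[49,0]]
[[2,14],[15,3],[22,1],[24,0],[26,14],[36,0],[44,10],[49,0]]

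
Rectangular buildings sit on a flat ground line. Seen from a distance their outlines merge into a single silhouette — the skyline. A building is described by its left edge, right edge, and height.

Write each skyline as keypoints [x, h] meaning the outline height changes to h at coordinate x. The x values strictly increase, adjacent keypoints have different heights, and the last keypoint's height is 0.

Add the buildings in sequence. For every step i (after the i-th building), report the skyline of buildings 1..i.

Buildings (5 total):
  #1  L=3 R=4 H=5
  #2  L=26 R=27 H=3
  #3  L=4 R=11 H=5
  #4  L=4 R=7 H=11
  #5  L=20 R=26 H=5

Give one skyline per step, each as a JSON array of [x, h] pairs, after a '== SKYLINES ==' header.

== SKYLINES ==
[[3,5],[4,0]]
[[3,5],[4,0],[26,3],[27,0]]
[[3,5],[11,0],[26,3],[27,0]]
[[3,5],[4,11],[7,5],[11,0],[26,3],[27,0]]
[[3,5],[4,11],[7,5],[11,0],[20,5],[26,3],[27,0]]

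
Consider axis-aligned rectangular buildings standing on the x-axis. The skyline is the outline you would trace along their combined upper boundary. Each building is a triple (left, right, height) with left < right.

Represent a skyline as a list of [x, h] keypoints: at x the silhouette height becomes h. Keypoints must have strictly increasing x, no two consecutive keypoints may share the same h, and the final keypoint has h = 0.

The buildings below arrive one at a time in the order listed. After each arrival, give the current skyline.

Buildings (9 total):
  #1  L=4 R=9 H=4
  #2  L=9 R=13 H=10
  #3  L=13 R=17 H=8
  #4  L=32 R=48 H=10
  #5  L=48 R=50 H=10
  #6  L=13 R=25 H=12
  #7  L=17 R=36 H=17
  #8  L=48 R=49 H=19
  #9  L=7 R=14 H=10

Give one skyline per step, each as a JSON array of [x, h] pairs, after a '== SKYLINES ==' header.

== SKYLINES ==
[[4,4],[9,0]]
[[4,4],[9,10],[13,0]]
[[4,4],[9,10],[13,8],[17,0]]
[[4,4],[9,10],[13,8],[17,0],[32,10],[48,0]]
[[4,4],[9,10],[13,8],[17,0],[32,10],[50,0]]
[[4,4],[9,10],[13,12],[25,0],[32,10],[50,0]]
[[4,4],[9,10],[13,12],[17,17],[36,10],[50,0]]
[[4,4],[9,10],[13,12],[17,17],[36,10],[48,19],[49,10],[50,0]]
[[4,4],[7,10],[13,12],[17,17],[36,10],[48,19],[49,10],[50,0]]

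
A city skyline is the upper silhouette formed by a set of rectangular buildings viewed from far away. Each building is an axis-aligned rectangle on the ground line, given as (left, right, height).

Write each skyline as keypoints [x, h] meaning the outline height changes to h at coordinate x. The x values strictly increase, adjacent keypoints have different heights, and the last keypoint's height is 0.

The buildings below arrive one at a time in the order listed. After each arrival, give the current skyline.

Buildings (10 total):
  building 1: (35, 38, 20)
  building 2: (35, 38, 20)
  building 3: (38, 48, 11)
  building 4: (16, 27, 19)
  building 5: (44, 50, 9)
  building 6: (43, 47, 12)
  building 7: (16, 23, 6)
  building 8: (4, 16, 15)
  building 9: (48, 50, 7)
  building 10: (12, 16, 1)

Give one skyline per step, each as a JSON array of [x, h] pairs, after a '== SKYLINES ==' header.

== SKYLINES ==
[[35,20],[38,0]]
[[35,20],[38,0]]
[[35,20],[38,11],[48,0]]
[[16,19],[27,0],[35,20],[38,11],[48,0]]
[[16,19],[27,0],[35,20],[38,11],[48,9],[50,0]]
[[16,19],[27,0],[35,20],[38,11],[43,12],[47,11],[48,9],[50,0]]
[[16,19],[27,0],[35,20],[38,11],[43,12],[47,11],[48,9],[50,0]]
[[4,15],[16,19],[27,0],[35,20],[38,11],[43,12],[47,11],[48,9],[50,0]]
[[4,15],[16,19],[27,0],[35,20],[38,11],[43,12],[47,11],[48,9],[50,0]]
[[4,15],[16,19],[27,0],[35,20],[38,11],[43,12],[47,11],[48,9],[50,0]]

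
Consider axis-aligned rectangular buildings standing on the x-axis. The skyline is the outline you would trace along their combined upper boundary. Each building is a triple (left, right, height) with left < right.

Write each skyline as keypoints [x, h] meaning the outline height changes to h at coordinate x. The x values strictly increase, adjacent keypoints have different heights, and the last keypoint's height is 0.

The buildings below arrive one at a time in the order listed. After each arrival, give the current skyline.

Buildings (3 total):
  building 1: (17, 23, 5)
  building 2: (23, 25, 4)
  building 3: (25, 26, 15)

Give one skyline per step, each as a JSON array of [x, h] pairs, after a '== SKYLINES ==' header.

== SKYLINES ==
[[17,5],[23,0]]
[[17,5],[23,4],[25,0]]
[[17,5],[23,4],[25,15],[26,0]]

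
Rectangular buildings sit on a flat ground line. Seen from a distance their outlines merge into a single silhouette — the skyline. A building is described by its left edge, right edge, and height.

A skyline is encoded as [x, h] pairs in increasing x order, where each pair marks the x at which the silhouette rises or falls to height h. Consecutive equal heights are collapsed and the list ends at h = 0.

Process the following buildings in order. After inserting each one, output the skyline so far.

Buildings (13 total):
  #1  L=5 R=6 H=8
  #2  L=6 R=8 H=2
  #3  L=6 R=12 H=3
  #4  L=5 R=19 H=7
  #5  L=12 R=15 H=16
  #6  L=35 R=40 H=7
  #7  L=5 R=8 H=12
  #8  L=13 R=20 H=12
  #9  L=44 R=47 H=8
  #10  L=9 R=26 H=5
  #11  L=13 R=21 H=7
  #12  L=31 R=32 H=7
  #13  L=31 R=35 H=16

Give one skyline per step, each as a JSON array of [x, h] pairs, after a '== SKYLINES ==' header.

== SKYLINES ==
[[5,8],[6,0]]
[[5,8],[6,2],[8,0]]
[[5,8],[6,3],[12,0]]
[[5,8],[6,7],[19,0]]
[[5,8],[6,7],[12,16],[15,7],[19,0]]
[[5,8],[6,7],[12,16],[15,7],[19,0],[35,7],[40,0]]
[[5,12],[8,7],[12,16],[15,7],[19,0],[35,7],[40,0]]
[[5,12],[8,7],[12,16],[15,12],[20,0],[35,7],[40,0]]
[[5,12],[8,7],[12,16],[15,12],[20,0],[35,7],[40,0],[44,8],[47,0]]
[[5,12],[8,7],[12,16],[15,12],[20,5],[26,0],[35,7],[40,0],[44,8],[47,0]]
[[5,12],[8,7],[12,16],[15,12],[20,7],[21,5],[26,0],[35,7],[40,0],[44,8],[47,0]]
[[5,12],[8,7],[12,16],[15,12],[20,7],[21,5],[26,0],[31,7],[32,0],[35,7],[40,0],[44,8],[47,0]]
[[5,12],[8,7],[12,16],[15,12],[20,7],[21,5],[26,0],[31,16],[35,7],[40,0],[44,8],[47,0]]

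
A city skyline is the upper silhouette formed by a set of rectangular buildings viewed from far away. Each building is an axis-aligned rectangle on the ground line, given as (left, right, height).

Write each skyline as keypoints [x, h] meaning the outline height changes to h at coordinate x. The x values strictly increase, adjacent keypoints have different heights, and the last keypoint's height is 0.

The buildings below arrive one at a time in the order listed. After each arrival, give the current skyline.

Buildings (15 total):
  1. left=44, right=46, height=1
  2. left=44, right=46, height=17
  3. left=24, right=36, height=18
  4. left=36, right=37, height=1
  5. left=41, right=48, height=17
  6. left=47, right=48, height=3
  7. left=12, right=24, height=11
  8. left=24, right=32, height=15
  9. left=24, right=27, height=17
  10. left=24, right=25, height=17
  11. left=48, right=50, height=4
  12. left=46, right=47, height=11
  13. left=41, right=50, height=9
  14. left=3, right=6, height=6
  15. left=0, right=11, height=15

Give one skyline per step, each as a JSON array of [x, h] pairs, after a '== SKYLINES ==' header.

== SKYLINES ==
[[44,1],[46,0]]
[[44,17],[46,0]]
[[24,18],[36,0],[44,17],[46,0]]
[[24,18],[36,1],[37,0],[44,17],[46,0]]
[[24,18],[36,1],[37,0],[41,17],[48,0]]
[[24,18],[36,1],[37,0],[41,17],[48,0]]
[[12,11],[24,18],[36,1],[37,0],[41,17],[48,0]]
[[12,11],[24,18],[36,1],[37,0],[41,17],[48,0]]
[[12,11],[24,18],[36,1],[37,0],[41,17],[48,0]]
[[12,11],[24,18],[36,1],[37,0],[41,17],[48,0]]
[[12,11],[24,18],[36,1],[37,0],[41,17],[48,4],[50,0]]
[[12,11],[24,18],[36,1],[37,0],[41,17],[48,4],[50,0]]
[[12,11],[24,18],[36,1],[37,0],[41,17],[48,9],[50,0]]
[[3,6],[6,0],[12,11],[24,18],[36,1],[37,0],[41,17],[48,9],[50,0]]
[[0,15],[11,0],[12,11],[24,18],[36,1],[37,0],[41,17],[48,9],[50,0]]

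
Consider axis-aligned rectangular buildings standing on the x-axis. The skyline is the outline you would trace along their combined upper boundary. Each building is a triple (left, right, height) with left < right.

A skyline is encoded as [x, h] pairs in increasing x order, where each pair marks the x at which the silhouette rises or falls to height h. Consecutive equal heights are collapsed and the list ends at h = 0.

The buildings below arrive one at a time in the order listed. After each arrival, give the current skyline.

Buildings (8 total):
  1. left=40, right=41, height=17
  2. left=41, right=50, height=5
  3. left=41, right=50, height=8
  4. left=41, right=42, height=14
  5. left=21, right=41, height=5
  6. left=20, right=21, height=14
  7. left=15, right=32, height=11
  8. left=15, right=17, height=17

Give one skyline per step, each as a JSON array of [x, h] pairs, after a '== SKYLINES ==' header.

== SKYLINES ==
[[40,17],[41,0]]
[[40,17],[41,5],[50,0]]
[[40,17],[41,8],[50,0]]
[[40,17],[41,14],[42,8],[50,0]]
[[21,5],[40,17],[41,14],[42,8],[50,0]]
[[20,14],[21,5],[40,17],[41,14],[42,8],[50,0]]
[[15,11],[20,14],[21,11],[32,5],[40,17],[41,14],[42,8],[50,0]]
[[15,17],[17,11],[20,14],[21,11],[32,5],[40,17],[41,14],[42,8],[50,0]]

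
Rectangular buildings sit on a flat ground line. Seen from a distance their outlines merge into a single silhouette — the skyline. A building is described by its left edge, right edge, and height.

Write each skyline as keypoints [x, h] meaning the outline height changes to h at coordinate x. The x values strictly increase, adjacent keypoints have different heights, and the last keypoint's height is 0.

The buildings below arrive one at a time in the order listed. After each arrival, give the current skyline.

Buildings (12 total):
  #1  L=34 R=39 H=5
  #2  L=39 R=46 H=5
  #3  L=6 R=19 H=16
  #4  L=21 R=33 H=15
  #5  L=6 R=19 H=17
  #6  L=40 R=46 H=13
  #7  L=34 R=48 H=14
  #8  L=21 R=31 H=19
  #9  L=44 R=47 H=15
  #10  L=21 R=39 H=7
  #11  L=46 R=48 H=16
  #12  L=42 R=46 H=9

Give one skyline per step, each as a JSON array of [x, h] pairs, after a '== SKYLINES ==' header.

== SKYLINES ==
[[34,5],[39,0]]
[[34,5],[46,0]]
[[6,16],[19,0],[34,5],[46,0]]
[[6,16],[19,0],[21,15],[33,0],[34,5],[46,0]]
[[6,17],[19,0],[21,15],[33,0],[34,5],[46,0]]
[[6,17],[19,0],[21,15],[33,0],[34,5],[40,13],[46,0]]
[[6,17],[19,0],[21,15],[33,0],[34,14],[48,0]]
[[6,17],[19,0],[21,19],[31,15],[33,0],[34,14],[48,0]]
[[6,17],[19,0],[21,19],[31,15],[33,0],[34,14],[44,15],[47,14],[48,0]]
[[6,17],[19,0],[21,19],[31,15],[33,7],[34,14],[44,15],[47,14],[48,0]]
[[6,17],[19,0],[21,19],[31,15],[33,7],[34,14],[44,15],[46,16],[48,0]]
[[6,17],[19,0],[21,19],[31,15],[33,7],[34,14],[44,15],[46,16],[48,0]]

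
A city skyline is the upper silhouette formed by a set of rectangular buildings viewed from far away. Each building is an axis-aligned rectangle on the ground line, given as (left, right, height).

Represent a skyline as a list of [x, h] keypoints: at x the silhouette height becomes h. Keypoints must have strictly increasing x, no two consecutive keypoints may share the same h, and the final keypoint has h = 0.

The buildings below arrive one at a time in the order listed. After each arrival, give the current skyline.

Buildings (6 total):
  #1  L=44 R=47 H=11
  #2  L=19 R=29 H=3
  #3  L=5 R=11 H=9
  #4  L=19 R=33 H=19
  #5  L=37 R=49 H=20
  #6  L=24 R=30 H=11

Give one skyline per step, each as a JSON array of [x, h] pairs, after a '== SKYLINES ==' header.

== SKYLINES ==
[[44,11],[47,0]]
[[19,3],[29,0],[44,11],[47,0]]
[[5,9],[11,0],[19,3],[29,0],[44,11],[47,0]]
[[5,9],[11,0],[19,19],[33,0],[44,11],[47,0]]
[[5,9],[11,0],[19,19],[33,0],[37,20],[49,0]]
[[5,9],[11,0],[19,19],[33,0],[37,20],[49,0]]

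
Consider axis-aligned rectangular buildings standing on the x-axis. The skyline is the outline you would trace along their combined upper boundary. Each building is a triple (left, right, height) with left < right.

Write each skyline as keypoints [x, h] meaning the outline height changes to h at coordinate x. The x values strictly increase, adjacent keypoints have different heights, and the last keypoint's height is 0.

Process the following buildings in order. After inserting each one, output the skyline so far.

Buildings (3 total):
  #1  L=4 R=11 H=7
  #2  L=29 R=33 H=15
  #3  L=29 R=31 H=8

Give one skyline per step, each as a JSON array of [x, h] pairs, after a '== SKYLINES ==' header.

== SKYLINES ==
[[4,7],[11,0]]
[[4,7],[11,0],[29,15],[33,0]]
[[4,7],[11,0],[29,15],[33,0]]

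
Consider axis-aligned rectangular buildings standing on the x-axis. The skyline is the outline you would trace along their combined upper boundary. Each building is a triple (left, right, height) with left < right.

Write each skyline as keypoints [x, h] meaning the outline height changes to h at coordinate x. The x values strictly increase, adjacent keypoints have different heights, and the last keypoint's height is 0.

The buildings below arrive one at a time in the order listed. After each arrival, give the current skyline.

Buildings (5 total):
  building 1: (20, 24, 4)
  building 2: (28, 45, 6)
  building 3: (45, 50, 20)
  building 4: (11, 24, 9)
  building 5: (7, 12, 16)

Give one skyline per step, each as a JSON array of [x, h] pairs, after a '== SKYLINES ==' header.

== SKYLINES ==
[[20,4],[24,0]]
[[20,4],[24,0],[28,6],[45,0]]
[[20,4],[24,0],[28,6],[45,20],[50,0]]
[[11,9],[24,0],[28,6],[45,20],[50,0]]
[[7,16],[12,9],[24,0],[28,6],[45,20],[50,0]]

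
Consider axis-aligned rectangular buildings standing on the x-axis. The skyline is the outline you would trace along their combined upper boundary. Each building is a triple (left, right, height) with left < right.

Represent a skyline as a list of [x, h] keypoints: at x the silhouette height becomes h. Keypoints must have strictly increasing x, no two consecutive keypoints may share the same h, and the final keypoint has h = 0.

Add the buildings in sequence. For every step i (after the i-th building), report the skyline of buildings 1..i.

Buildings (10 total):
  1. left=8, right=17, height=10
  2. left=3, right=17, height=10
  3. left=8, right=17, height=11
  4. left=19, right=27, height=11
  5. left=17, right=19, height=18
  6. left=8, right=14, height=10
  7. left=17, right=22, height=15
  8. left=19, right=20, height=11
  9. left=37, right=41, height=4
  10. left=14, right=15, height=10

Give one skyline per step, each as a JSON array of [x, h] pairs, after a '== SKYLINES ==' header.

== SKYLINES ==
[[8,10],[17,0]]
[[3,10],[17,0]]
[[3,10],[8,11],[17,0]]
[[3,10],[8,11],[17,0],[19,11],[27,0]]
[[3,10],[8,11],[17,18],[19,11],[27,0]]
[[3,10],[8,11],[17,18],[19,11],[27,0]]
[[3,10],[8,11],[17,18],[19,15],[22,11],[27,0]]
[[3,10],[8,11],[17,18],[19,15],[22,11],[27,0]]
[[3,10],[8,11],[17,18],[19,15],[22,11],[27,0],[37,4],[41,0]]
[[3,10],[8,11],[17,18],[19,15],[22,11],[27,0],[37,4],[41,0]]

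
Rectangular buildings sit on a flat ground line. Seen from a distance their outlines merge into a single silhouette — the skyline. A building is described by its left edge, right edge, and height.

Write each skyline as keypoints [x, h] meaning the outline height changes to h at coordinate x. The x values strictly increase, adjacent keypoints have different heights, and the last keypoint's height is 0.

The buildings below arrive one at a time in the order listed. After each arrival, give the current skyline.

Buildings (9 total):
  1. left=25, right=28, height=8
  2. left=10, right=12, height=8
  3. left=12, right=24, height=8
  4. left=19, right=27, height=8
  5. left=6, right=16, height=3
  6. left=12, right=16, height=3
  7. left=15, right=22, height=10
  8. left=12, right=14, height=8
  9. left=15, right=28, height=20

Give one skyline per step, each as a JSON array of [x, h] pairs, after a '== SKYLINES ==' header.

== SKYLINES ==
[[25,8],[28,0]]
[[10,8],[12,0],[25,8],[28,0]]
[[10,8],[24,0],[25,8],[28,0]]
[[10,8],[28,0]]
[[6,3],[10,8],[28,0]]
[[6,3],[10,8],[28,0]]
[[6,3],[10,8],[15,10],[22,8],[28,0]]
[[6,3],[10,8],[15,10],[22,8],[28,0]]
[[6,3],[10,8],[15,20],[28,0]]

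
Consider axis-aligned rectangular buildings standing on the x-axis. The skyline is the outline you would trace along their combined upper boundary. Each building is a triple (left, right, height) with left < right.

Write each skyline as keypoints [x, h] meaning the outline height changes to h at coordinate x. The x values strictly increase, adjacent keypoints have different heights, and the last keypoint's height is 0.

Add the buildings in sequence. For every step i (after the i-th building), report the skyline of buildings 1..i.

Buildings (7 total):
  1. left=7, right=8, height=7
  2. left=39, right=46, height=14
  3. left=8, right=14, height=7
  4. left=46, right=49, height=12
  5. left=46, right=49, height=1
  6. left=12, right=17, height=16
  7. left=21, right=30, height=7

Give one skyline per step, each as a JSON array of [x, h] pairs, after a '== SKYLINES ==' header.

== SKYLINES ==
[[7,7],[8,0]]
[[7,7],[8,0],[39,14],[46,0]]
[[7,7],[14,0],[39,14],[46,0]]
[[7,7],[14,0],[39,14],[46,12],[49,0]]
[[7,7],[14,0],[39,14],[46,12],[49,0]]
[[7,7],[12,16],[17,0],[39,14],[46,12],[49,0]]
[[7,7],[12,16],[17,0],[21,7],[30,0],[39,14],[46,12],[49,0]]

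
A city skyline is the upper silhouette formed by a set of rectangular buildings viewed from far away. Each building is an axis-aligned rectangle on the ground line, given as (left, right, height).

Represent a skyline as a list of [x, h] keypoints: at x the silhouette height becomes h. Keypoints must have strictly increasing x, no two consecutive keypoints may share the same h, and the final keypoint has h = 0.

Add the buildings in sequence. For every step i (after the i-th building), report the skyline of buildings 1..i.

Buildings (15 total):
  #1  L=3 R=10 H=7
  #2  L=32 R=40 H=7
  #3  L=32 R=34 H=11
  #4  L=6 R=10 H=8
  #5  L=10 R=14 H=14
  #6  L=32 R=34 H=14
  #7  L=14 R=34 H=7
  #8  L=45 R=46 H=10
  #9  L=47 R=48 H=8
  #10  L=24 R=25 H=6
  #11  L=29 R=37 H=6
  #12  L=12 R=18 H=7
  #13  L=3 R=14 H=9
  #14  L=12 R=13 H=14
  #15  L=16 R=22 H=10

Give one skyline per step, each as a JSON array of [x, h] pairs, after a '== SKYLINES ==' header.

== SKYLINES ==
[[3,7],[10,0]]
[[3,7],[10,0],[32,7],[40,0]]
[[3,7],[10,0],[32,11],[34,7],[40,0]]
[[3,7],[6,8],[10,0],[32,11],[34,7],[40,0]]
[[3,7],[6,8],[10,14],[14,0],[32,11],[34,7],[40,0]]
[[3,7],[6,8],[10,14],[14,0],[32,14],[34,7],[40,0]]
[[3,7],[6,8],[10,14],[14,7],[32,14],[34,7],[40,0]]
[[3,7],[6,8],[10,14],[14,7],[32,14],[34,7],[40,0],[45,10],[46,0]]
[[3,7],[6,8],[10,14],[14,7],[32,14],[34,7],[40,0],[45,10],[46,0],[47,8],[48,0]]
[[3,7],[6,8],[10,14],[14,7],[32,14],[34,7],[40,0],[45,10],[46,0],[47,8],[48,0]]
[[3,7],[6,8],[10,14],[14,7],[32,14],[34,7],[40,0],[45,10],[46,0],[47,8],[48,0]]
[[3,7],[6,8],[10,14],[14,7],[32,14],[34,7],[40,0],[45,10],[46,0],[47,8],[48,0]]
[[3,9],[10,14],[14,7],[32,14],[34,7],[40,0],[45,10],[46,0],[47,8],[48,0]]
[[3,9],[10,14],[14,7],[32,14],[34,7],[40,0],[45,10],[46,0],[47,8],[48,0]]
[[3,9],[10,14],[14,7],[16,10],[22,7],[32,14],[34,7],[40,0],[45,10],[46,0],[47,8],[48,0]]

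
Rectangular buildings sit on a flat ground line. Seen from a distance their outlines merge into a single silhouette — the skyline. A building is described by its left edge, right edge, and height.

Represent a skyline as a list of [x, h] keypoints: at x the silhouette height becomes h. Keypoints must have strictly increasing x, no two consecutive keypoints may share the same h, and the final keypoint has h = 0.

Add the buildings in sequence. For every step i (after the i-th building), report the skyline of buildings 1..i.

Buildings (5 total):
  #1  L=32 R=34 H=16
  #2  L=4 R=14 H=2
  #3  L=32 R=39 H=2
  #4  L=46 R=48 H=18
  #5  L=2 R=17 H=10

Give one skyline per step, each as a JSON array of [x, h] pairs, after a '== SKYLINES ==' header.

== SKYLINES ==
[[32,16],[34,0]]
[[4,2],[14,0],[32,16],[34,0]]
[[4,2],[14,0],[32,16],[34,2],[39,0]]
[[4,2],[14,0],[32,16],[34,2],[39,0],[46,18],[48,0]]
[[2,10],[17,0],[32,16],[34,2],[39,0],[46,18],[48,0]]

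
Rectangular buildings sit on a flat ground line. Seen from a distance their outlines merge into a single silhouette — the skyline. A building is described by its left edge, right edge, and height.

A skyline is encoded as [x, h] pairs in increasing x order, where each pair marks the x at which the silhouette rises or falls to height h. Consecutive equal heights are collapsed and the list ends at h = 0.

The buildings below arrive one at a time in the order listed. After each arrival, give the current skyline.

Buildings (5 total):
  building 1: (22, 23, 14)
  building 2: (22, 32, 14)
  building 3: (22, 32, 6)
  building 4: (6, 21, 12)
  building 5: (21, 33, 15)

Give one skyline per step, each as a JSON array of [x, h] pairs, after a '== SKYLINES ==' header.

== SKYLINES ==
[[22,14],[23,0]]
[[22,14],[32,0]]
[[22,14],[32,0]]
[[6,12],[21,0],[22,14],[32,0]]
[[6,12],[21,15],[33,0]]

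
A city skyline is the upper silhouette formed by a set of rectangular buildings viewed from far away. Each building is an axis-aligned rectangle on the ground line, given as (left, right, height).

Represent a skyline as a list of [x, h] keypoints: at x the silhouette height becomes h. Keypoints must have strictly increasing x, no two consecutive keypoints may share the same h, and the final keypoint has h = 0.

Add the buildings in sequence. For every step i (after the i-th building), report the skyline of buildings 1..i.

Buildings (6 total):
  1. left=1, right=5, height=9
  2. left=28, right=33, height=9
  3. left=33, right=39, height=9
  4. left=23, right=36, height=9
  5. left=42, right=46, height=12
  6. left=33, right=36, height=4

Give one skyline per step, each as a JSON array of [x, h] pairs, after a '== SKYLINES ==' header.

== SKYLINES ==
[[1,9],[5,0]]
[[1,9],[5,0],[28,9],[33,0]]
[[1,9],[5,0],[28,9],[39,0]]
[[1,9],[5,0],[23,9],[39,0]]
[[1,9],[5,0],[23,9],[39,0],[42,12],[46,0]]
[[1,9],[5,0],[23,9],[39,0],[42,12],[46,0]]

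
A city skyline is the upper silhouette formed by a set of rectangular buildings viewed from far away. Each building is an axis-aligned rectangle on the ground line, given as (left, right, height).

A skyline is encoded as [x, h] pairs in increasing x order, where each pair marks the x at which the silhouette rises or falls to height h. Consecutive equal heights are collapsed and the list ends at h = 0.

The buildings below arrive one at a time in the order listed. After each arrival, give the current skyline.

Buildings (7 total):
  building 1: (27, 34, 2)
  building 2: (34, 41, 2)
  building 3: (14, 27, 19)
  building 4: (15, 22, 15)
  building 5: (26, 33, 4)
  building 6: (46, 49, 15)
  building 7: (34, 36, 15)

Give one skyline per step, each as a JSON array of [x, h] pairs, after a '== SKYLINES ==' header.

== SKYLINES ==
[[27,2],[34,0]]
[[27,2],[41,0]]
[[14,19],[27,2],[41,0]]
[[14,19],[27,2],[41,0]]
[[14,19],[27,4],[33,2],[41,0]]
[[14,19],[27,4],[33,2],[41,0],[46,15],[49,0]]
[[14,19],[27,4],[33,2],[34,15],[36,2],[41,0],[46,15],[49,0]]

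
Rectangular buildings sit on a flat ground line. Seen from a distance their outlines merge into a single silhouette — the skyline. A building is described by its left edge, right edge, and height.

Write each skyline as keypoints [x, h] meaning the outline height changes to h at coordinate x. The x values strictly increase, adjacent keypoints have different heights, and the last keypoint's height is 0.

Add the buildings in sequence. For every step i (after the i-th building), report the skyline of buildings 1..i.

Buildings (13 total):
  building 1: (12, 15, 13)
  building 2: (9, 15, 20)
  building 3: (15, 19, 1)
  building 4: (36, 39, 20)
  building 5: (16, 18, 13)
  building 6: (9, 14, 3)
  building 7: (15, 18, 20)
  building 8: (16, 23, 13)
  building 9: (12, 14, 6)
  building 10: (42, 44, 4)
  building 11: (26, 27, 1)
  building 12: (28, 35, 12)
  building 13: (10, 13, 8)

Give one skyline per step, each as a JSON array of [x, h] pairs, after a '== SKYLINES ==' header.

== SKYLINES ==
[[12,13],[15,0]]
[[9,20],[15,0]]
[[9,20],[15,1],[19,0]]
[[9,20],[15,1],[19,0],[36,20],[39,0]]
[[9,20],[15,1],[16,13],[18,1],[19,0],[36,20],[39,0]]
[[9,20],[15,1],[16,13],[18,1],[19,0],[36,20],[39,0]]
[[9,20],[18,1],[19,0],[36,20],[39,0]]
[[9,20],[18,13],[23,0],[36,20],[39,0]]
[[9,20],[18,13],[23,0],[36,20],[39,0]]
[[9,20],[18,13],[23,0],[36,20],[39,0],[42,4],[44,0]]
[[9,20],[18,13],[23,0],[26,1],[27,0],[36,20],[39,0],[42,4],[44,0]]
[[9,20],[18,13],[23,0],[26,1],[27,0],[28,12],[35,0],[36,20],[39,0],[42,4],[44,0]]
[[9,20],[18,13],[23,0],[26,1],[27,0],[28,12],[35,0],[36,20],[39,0],[42,4],[44,0]]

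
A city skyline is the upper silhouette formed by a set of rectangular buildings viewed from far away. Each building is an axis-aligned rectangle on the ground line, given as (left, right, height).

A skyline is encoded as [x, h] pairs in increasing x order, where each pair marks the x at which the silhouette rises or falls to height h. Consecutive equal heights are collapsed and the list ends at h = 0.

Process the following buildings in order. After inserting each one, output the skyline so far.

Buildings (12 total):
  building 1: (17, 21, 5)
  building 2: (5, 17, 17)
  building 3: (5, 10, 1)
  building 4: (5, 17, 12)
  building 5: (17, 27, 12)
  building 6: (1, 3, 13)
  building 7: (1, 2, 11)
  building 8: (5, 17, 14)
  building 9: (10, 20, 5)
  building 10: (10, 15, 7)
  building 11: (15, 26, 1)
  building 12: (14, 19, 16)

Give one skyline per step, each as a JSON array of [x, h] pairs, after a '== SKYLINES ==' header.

== SKYLINES ==
[[17,5],[21,0]]
[[5,17],[17,5],[21,0]]
[[5,17],[17,5],[21,0]]
[[5,17],[17,5],[21,0]]
[[5,17],[17,12],[27,0]]
[[1,13],[3,0],[5,17],[17,12],[27,0]]
[[1,13],[3,0],[5,17],[17,12],[27,0]]
[[1,13],[3,0],[5,17],[17,12],[27,0]]
[[1,13],[3,0],[5,17],[17,12],[27,0]]
[[1,13],[3,0],[5,17],[17,12],[27,0]]
[[1,13],[3,0],[5,17],[17,12],[27,0]]
[[1,13],[3,0],[5,17],[17,16],[19,12],[27,0]]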